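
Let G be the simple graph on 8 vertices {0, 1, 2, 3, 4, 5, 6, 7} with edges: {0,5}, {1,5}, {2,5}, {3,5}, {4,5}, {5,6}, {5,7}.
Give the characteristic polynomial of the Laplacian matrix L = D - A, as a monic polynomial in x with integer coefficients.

Each diagonal entry of L is the vertex degree and each off-diagonal entry is -1 where an edge is present, 0 otherwise; in the order [0, 1, 2, 3, 4, 5, 6, 7] the diagonal is [1, 1, 1, 1, 1, 7, 1, 1]. The eigenvalues of L are [0, 1, 1, 1, 1, 1, 1, 8]; the characteristic polynomial is the product of (x - lambda_i), which multiplies out to x^8 - 14x^7 + 63x^6 - 140x^5 + 175x^4 - 126x^3 + 49x^2 - 8x. The constant term is 0 because L is singular (the all-ones vector lies in its kernel).

x^8 - 14x^7 + 63x^6 - 140x^5 + 175x^4 - 126x^3 + 49x^2 - 8x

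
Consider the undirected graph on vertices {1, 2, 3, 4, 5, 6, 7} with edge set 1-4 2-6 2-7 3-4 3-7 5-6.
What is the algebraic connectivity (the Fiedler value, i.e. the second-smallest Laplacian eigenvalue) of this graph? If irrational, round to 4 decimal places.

0.1981

Reading degrees in the order [1, 2, 3, 4, 5, 6, 7] gives [1, 2, 2, 2, 1, 2, 2]; set D = diag(1, 2, 2, 2, 1, 2, 2) and form L = D - A. Computing the eigenvalues of L and sorting gives [0, 0.1981, 0.7530, 1.5550, 2.4450, 3.2470, 3.8019]. The Fiedler value lambda_2 = 0.1981 is strictly positive, so the graph is connected. There is one zero in the spectrum, matching the 1 component. By the matrix-tree theorem the graph has (1/7) * product of the nonzero eigenvalues = 1 spanning tree.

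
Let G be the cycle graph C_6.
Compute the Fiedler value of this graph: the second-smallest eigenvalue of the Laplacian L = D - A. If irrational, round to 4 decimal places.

The graph has 6 vertices and degree multiset [2, 2, 2, 2, 2, 2]; D is the diagonal matrix of degrees and L = D - A. The sorted Laplacian eigenvalues are [0, 1, 1, 3, 3, 4]; the algebraic connectivity is the second entry, 1.

1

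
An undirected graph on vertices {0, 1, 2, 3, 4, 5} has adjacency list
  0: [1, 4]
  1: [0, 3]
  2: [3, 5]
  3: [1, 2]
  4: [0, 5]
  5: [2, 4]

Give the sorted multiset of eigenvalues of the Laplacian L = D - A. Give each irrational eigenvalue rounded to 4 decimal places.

With the vertex order [0, 1, 2, 3, 4, 5], the degrees are [2, 2, 2, 2, 2, 2], giving D = diag(2, 2, 2, 2, 2, 2) and L = D - A. L is symmetric positive semidefinite, so every eigenvalue is real and nonnegative. The single zero eigenvalue shows the graph is connected. By the matrix-tree theorem the graph has (1/6) * product of the nonzero eigenvalues = 6 spanning trees. The eigenvalues sum to 12, which equals trace(L) = 2|E|.

[0, 1, 1, 3, 3, 4]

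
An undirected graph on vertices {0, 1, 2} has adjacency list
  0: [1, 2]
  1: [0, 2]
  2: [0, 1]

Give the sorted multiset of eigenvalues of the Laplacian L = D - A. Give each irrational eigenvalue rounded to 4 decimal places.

Reading degrees in the order [0, 1, 2] gives [2, 2, 2]; set D = diag(2, 2, 2) and form L = D - A. Since every row of L sums to 0, the all-ones vector is in the kernel and 0 is an eigenvalue. The single zero eigenvalue shows the graph is connected. The eigenvalues sum to 6, which equals trace(L) = 2|E|. By the matrix-tree theorem the graph has (1/3) * product of the nonzero eigenvalues = 3 spanning trees.

[0, 3, 3]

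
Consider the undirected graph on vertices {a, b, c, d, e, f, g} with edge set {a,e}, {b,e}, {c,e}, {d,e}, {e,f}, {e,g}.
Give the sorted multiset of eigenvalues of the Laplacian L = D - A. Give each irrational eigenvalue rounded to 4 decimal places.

[0, 1, 1, 1, 1, 1, 7]

With the vertex order [a, b, c, d, e, f, g], the degrees are [1, 1, 1, 1, 6, 1, 1], giving D = diag(1, 1, 1, 1, 6, 1, 1) and L = D - A. Diagonalising L (or applying a numerical eigensolver to the 7x7 matrix) gives the spectrum above. There is one zero in the spectrum, matching the 1 component.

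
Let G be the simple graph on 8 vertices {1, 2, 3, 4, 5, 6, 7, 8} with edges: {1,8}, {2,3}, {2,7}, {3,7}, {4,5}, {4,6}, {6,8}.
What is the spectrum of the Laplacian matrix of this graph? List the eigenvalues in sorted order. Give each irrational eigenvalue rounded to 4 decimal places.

[0, 0, 0.3820, 1.3820, 2.6180, 3, 3, 3.6180]

Each diagonal entry of L is the vertex degree and each off-diagonal entry is -1 where an edge is present, 0 otherwise; in the order [1, 2, 3, 4, 5, 6, 7, 8] the diagonal is [1, 2, 2, 2, 1, 2, 2, 2]. Since every row of L sums to 0, the all-ones vector is in the kernel and 0 is an eigenvalue. The 2 zero eigenvalues correspond to the 2 connected components. The eigenvalues sum to 14, which equals trace(L) = 2|E|. There are 2 zeros in the spectrum, matching the 2 components.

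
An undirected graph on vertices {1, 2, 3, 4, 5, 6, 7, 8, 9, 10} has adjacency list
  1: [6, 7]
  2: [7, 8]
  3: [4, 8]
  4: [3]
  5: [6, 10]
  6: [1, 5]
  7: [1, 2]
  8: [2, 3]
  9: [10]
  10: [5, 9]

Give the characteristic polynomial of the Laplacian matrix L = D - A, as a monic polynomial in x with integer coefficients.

x^10 - 18x^9 + 136x^8 - 560x^7 + 1365x^6 - 2002x^5 + 1716x^4 - 792x^3 + 165x^2 - 10x

With the vertex order [1, 2, 3, 4, 5, 6, 7, 8, 9, 10], the degrees are [2, 2, 2, 1, 2, 2, 2, 2, 1, 2], giving D = diag(2, 2, 2, 1, 2, 2, 2, 2, 1, 2) and L = D - A. L has integer entries, so p(x) = det(xI - L) has integer coefficients. Expanding the determinant yields x^10 - 18x^9 + 136x^8 - 560x^7 + 1365x^6 - 2002x^5 + 1716x^4 - 792x^3 + 165x^2 - 10x. The constant term is 0 because L is singular (the all-ones vector lies in its kernel). The largest eigenvalue, 3.9021, is at most the vertex count 10. By the matrix-tree theorem the graph has (1/10) * product of the nonzero eigenvalues = 1 spanning tree.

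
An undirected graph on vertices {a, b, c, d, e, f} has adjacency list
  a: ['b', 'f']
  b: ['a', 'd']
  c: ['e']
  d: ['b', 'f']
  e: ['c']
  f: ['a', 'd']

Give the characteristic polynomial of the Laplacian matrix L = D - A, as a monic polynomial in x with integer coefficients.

Reading degrees in the order [a, b, c, d, e, f] gives [2, 2, 1, 2, 1, 2]; set D = diag(2, 2, 1, 2, 1, 2) and form L = D - A. The eigenvalues of L are [0, 0, 2, 2, 2, 4]; the characteristic polynomial is the product of (x - lambda_i), which multiplies out to x^6 - 10x^5 + 36x^4 - 56x^3 + 32x^2. Since p(0) = det(-L) = 0, x divides p(x). The eigenvalues sum to 10, which equals trace(L) = 2|E|.

x^6 - 10x^5 + 36x^4 - 56x^3 + 32x^2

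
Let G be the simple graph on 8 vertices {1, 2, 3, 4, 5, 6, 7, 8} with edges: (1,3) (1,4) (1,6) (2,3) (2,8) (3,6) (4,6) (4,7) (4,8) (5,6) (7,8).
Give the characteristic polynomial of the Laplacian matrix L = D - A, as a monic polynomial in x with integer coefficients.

x^8 - 22x^7 + 197x^6 - 922x^5 + 2408x^4 - 3466x^3 + 2519x^2 - 704x

Each diagonal entry of L is the vertex degree and each off-diagonal entry is -1 where an edge is present, 0 otherwise; in the order [1, 2, 3, 4, 5, 6, 7, 8] the diagonal is [3, 2, 3, 4, 1, 4, 2, 3]. L has integer entries, so p(x) = det(xI - L) has integer coefficients. Expanding the determinant yields x^8 - 22x^7 + 197x^6 - 922x^5 + 2408x^4 - 3466x^3 + 2519x^2 - 704x. The coefficient of x^7 equals -trace(L) = -22, matching the sum of degrees. The largest eigenvalue, 5.5948, is at most the vertex count 8.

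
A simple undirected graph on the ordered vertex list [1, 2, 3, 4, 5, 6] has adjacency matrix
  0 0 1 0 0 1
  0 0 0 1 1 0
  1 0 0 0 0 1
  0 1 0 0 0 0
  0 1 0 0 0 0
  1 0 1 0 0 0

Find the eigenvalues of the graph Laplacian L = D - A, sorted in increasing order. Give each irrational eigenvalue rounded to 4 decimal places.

[0, 0, 1, 3, 3, 3]

Reading degrees in the order [1, 2, 3, 4, 5, 6] gives [2, 2, 2, 1, 1, 2]; set D = diag(2, 2, 2, 1, 1, 2) and form L = D - A. Diagonalising L (or applying a numerical eigensolver to the 6x6 matrix) gives the spectrum above. The 2 zero eigenvalues correspond to the 2 connected components. The largest eigenvalue, 3, is at most the vertex count 6. There are 2 zeros in the spectrum, matching the 2 components.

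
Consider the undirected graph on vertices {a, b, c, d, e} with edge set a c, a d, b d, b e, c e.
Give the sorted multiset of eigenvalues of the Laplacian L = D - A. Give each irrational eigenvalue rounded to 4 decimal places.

[0, 1.3820, 1.3820, 3.6180, 3.6180]

Each diagonal entry of L is the vertex degree and each off-diagonal entry is -1 where an edge is present, 0 otherwise; in the order [a, b, c, d, e] the diagonal is [2, 2, 2, 2, 2]. The multiplicity of 0 as a Laplacian eigenvalue equals the number of connected components. The single zero eigenvalue shows the graph is connected. The eigenvalues sum to 10, which equals trace(L) = 2|E|.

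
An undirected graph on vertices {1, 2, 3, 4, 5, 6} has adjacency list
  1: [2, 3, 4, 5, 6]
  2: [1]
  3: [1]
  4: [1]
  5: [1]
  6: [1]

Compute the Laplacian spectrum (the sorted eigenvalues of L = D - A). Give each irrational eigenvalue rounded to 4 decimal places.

Reading degrees in the order [1, 2, 3, 4, 5, 6] gives [5, 1, 1, 1, 1, 1]; set D = diag(5, 1, 1, 1, 1, 1) and form L = D - A. Diagonalising L (or applying a numerical eigensolver to the 6x6 matrix) gives the spectrum above. The single zero eigenvalue shows the graph is connected. There is one zero in the spectrum, matching the 1 component. By the matrix-tree theorem the graph has (1/6) * product of the nonzero eigenvalues = 1 spanning tree.

[0, 1, 1, 1, 1, 6]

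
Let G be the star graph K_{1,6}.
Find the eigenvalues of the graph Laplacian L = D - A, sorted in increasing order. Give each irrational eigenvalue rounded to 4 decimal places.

[0, 1, 1, 1, 1, 1, 7]

The graph has 7 vertices and degree multiset [6, 1, 1, 1, 1, 1, 1]; D is the diagonal matrix of degrees and L = D - A. Diagonalising L (or applying a numerical eigensolver to the 7x7 matrix) gives the spectrum above. The single zero eigenvalue shows the graph is connected.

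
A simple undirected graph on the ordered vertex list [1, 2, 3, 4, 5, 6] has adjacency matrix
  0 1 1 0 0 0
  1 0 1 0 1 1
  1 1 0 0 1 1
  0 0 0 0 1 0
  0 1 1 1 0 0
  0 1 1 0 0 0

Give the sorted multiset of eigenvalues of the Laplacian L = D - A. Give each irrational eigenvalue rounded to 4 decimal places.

[0, 0.7639, 2, 3, 5, 5.2361]

Reading degrees in the order [1, 2, 3, 4, 5, 6] gives [2, 4, 4, 1, 3, 2]; set D = diag(2, 4, 4, 1, 3, 2) and form L = D - A. The multiplicity of 0 as a Laplacian eigenvalue equals the number of connected components. The single zero eigenvalue shows the graph is connected. By the matrix-tree theorem the graph has (1/6) * product of the nonzero eigenvalues = 20 spanning trees.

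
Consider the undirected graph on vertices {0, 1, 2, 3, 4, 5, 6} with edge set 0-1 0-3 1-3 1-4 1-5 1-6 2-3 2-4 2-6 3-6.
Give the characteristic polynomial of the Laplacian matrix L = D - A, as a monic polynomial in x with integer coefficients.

With the vertex order [0, 1, 2, 3, 4, 5, 6], the degrees are [2, 5, 3, 4, 2, 1, 3], giving D = diag(2, 5, 3, 4, 2, 1, 3) and L = D - A. Computing det(xI - L) by cofactor expansion (or equivalently via sum-over-permutations) gives x^7 - 20x^6 + 156x^5 - 602x^4 + 1201x^3 - 1166x^2 + 427x. The coefficient of x^6 equals -trace(L) = -20, matching the sum of degrees.

x^7 - 20x^6 + 156x^5 - 602x^4 + 1201x^3 - 1166x^2 + 427x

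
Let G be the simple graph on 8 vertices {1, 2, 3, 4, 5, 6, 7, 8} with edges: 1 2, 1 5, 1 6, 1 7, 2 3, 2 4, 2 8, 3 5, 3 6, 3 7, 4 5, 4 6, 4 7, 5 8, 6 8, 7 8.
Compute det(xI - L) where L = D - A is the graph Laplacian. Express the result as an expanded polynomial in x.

x^8 - 32x^7 + 432x^6 - 3200x^5 + 14080x^4 - 36864x^3 + 53248x^2 - 32768x

With the vertex order [1, 2, 3, 4, 5, 6, 7, 8], the degrees are [4, 4, 4, 4, 4, 4, 4, 4], giving D = diag(4, 4, 4, 4, 4, 4, 4, 4) and L = D - A. The eigenvalues of L are [0, 4, 4, 4, 4, 4, 4, 8]; the characteristic polynomial is the product of (x - lambda_i), which multiplies out to x^8 - 32x^7 + 432x^6 - 3200x^5 + 14080x^4 - 36864x^3 + 53248x^2 - 32768x. The constant term is 0 because L is singular (the all-ones vector lies in its kernel). The largest eigenvalue, 8, is at most the vertex count 8. By the matrix-tree theorem the graph has (1/8) * product of the nonzero eigenvalues = 4096 spanning trees.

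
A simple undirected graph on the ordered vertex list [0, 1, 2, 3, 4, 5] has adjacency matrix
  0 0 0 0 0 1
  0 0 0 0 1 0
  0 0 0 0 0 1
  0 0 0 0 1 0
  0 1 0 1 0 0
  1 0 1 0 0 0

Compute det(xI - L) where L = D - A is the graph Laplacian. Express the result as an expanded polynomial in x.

x^6 - 8x^5 + 22x^4 - 24x^3 + 9x^2

Reading degrees in the order [0, 1, 2, 3, 4, 5] gives [1, 1, 1, 1, 2, 2]; set D = diag(1, 1, 1, 1, 2, 2) and form L = D - A. Computing det(xI - L) by cofactor expansion (or equivalently via sum-over-permutations) gives x^6 - 8x^5 + 22x^4 - 24x^3 + 9x^2. Since p(0) = det(-L) = 0, x divides p(x). The eigenvalues sum to 8, which equals trace(L) = 2|E|.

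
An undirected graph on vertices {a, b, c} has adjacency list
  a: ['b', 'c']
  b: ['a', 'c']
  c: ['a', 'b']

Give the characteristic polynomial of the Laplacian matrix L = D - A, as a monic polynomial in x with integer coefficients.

x^3 - 6x^2 + 9x

Reading degrees in the order [a, b, c] gives [2, 2, 2]; set D = diag(2, 2, 2) and form L = D - A. L has integer entries, so p(x) = det(xI - L) has integer coefficients. Expanding the determinant yields x^3 - 6x^2 + 9x. The coefficient of x^2 equals -trace(L) = -6, matching the sum of degrees. There is one zero in the spectrum, matching the 1 component.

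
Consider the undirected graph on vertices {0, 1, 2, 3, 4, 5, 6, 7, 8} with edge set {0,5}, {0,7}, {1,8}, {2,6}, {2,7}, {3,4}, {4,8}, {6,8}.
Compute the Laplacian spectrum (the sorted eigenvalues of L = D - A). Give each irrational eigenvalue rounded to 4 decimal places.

[0, 0.1404, 0.5362, 0.7754, 1.5803, 2.2449, 2.7784, 3.5988, 4.3455]

Reading degrees in the order [0, 1, 2, 3, 4, 5, 6, 7, 8] gives [2, 1, 2, 1, 2, 1, 2, 2, 3]; set D = diag(2, 1, 2, 1, 2, 1, 2, 2, 3) and form L = D - A. Since every row of L sums to 0, the all-ones vector is in the kernel and 0 is an eigenvalue. By the matrix-tree theorem the graph has (1/9) * product of the nonzero eigenvalues = 1 spanning tree. There is one zero in the spectrum, matching the 1 component.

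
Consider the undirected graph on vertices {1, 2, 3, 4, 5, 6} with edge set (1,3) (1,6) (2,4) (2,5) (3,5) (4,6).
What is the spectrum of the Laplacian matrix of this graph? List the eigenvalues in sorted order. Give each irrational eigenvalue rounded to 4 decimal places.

With the vertex order [1, 2, 3, 4, 5, 6], the degrees are [2, 2, 2, 2, 2, 2], giving D = diag(2, 2, 2, 2, 2, 2) and L = D - A. The multiplicity of 0 as a Laplacian eigenvalue equals the number of connected components. The single zero eigenvalue shows the graph is connected. The largest eigenvalue, 4, is at most the vertex count 6.

[0, 1, 1, 3, 3, 4]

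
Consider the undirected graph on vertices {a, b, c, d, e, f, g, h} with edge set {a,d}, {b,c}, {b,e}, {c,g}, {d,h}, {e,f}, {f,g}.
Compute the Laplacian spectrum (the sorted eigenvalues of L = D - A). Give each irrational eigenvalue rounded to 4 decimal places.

[0, 0, 1, 1.3820, 1.3820, 3, 3.6180, 3.6180]

With the vertex order [a, b, c, d, e, f, g, h], the degrees are [1, 2, 2, 2, 2, 2, 2, 1], giving D = diag(1, 2, 2, 2, 2, 2, 2, 1) and L = D - A. The multiplicity of 0 as a Laplacian eigenvalue equals the number of connected components. The 2 zero eigenvalues correspond to the 2 connected components. There are 2 zeros in the spectrum, matching the 2 components.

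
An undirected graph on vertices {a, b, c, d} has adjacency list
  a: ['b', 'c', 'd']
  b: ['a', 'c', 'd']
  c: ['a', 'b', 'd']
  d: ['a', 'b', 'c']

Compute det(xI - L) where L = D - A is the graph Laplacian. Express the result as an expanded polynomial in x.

x^4 - 12x^3 + 48x^2 - 64x

Reading degrees in the order [a, b, c, d] gives [3, 3, 3, 3]; set D = diag(3, 3, 3, 3) and form L = D - A. Computing det(xI - L) by cofactor expansion (or equivalently via sum-over-permutations) gives x^4 - 12x^3 + 48x^2 - 64x. The coefficient of x^3 equals -trace(L) = -12, matching the sum of degrees. The eigenvalues sum to 12, which equals trace(L) = 2|E|.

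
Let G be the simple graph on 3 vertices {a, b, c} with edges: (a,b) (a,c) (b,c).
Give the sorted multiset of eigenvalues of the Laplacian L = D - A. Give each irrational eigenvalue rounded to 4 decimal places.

[0, 3, 3]

Reading degrees in the order [a, b, c] gives [2, 2, 2]; set D = diag(2, 2, 2) and form L = D - A. L is symmetric positive semidefinite, so every eigenvalue is real and nonnegative. There is one zero in the spectrum, matching the 1 component.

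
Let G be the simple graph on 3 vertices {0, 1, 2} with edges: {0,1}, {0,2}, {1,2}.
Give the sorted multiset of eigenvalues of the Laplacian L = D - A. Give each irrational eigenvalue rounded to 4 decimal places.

Reading degrees in the order [0, 1, 2] gives [2, 2, 2]; set D = diag(2, 2, 2) and form L = D - A. L is symmetric positive semidefinite, so every eigenvalue is real and nonnegative. The single zero eigenvalue shows the graph is connected. There is one zero in the spectrum, matching the 1 component.

[0, 3, 3]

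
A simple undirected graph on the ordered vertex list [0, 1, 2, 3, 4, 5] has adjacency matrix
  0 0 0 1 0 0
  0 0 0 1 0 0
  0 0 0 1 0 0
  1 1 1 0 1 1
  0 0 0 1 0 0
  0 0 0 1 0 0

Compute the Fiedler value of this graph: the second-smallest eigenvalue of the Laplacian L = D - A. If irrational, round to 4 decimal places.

1

With the vertex order [0, 1, 2, 3, 4, 5], the degrees are [1, 1, 1, 5, 1, 1], giving D = diag(1, 1, 1, 5, 1, 1) and L = D - A. The sorted Laplacian eigenvalues are [0, 1, 1, 1, 1, 6]; the algebraic connectivity is the second entry, 1. There is one zero in the spectrum, matching the 1 component.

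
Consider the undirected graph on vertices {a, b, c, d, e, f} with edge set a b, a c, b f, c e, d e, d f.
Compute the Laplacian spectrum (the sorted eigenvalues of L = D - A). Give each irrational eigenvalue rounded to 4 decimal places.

With the vertex order [a, b, c, d, e, f], the degrees are [2, 2, 2, 2, 2, 2], giving D = diag(2, 2, 2, 2, 2, 2) and L = D - A. Since every row of L sums to 0, the all-ones vector is in the kernel and 0 is an eigenvalue. There is one zero in the spectrum, matching the 1 component. The eigenvalues sum to 12, which equals trace(L) = 2|E|.

[0, 1, 1, 3, 3, 4]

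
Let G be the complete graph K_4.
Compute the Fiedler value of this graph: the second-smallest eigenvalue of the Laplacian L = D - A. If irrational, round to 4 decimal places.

The graph has 4 vertices and degree multiset [3, 3, 3, 3]; D is the diagonal matrix of degrees and L = D - A. The sorted Laplacian eigenvalues are [0, 4, 4, 4]; the algebraic connectivity is the second entry, 4. The eigenvalues sum to 12, which equals trace(L) = 2|E|.

4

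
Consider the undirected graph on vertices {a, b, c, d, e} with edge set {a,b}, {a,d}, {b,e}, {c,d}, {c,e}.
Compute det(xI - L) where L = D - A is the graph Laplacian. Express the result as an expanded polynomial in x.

Reading degrees in the order [a, b, c, d, e] gives [2, 2, 2, 2, 2]; set D = diag(2, 2, 2, 2, 2) and form L = D - A. Computing det(xI - L) by cofactor expansion (or equivalently via sum-over-permutations) gives x^5 - 10x^4 + 35x^3 - 50x^2 + 25x. The coefficient of x^4 equals -trace(L) = -10, matching the sum of degrees. The largest eigenvalue, 3.6180, is at most the vertex count 5.

x^5 - 10x^4 + 35x^3 - 50x^2 + 25x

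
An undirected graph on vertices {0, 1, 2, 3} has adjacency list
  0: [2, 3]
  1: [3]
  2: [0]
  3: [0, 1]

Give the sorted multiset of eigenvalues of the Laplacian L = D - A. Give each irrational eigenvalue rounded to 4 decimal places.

With the vertex order [0, 1, 2, 3], the degrees are [2, 1, 1, 2], giving D = diag(2, 1, 1, 2) and L = D - A. L is symmetric positive semidefinite, so every eigenvalue is real and nonnegative. The eigenvalues sum to 6, which equals trace(L) = 2|E|. By the matrix-tree theorem the graph has (1/4) * product of the nonzero eigenvalues = 1 spanning tree.

[0, 0.5858, 2, 3.4142]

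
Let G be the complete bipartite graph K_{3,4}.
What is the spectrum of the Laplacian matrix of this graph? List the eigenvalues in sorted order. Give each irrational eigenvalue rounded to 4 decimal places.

The graph has 7 vertices and degree multiset [4, 4, 4, 3, 3, 3, 3]; D is the diagonal matrix of degrees and L = D - A. The multiplicity of 0 as a Laplacian eigenvalue equals the number of connected components. The single zero eigenvalue shows the graph is connected. By the matrix-tree theorem the graph has (1/7) * product of the nonzero eigenvalues = 432 spanning trees. The eigenvalues sum to 24, which equals trace(L) = 2|E|.

[0, 3, 3, 3, 4, 4, 7]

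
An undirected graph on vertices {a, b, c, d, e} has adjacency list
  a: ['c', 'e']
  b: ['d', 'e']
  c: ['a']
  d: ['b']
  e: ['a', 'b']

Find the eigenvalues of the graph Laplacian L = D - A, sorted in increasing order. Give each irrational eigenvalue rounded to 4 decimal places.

Each diagonal entry of L is the vertex degree and each off-diagonal entry is -1 where an edge is present, 0 otherwise; in the order [a, b, c, d, e] the diagonal is [2, 2, 1, 1, 2]. The multiplicity of 0 as a Laplacian eigenvalue equals the number of connected components. By the matrix-tree theorem the graph has (1/5) * product of the nonzero eigenvalues = 1 spanning tree.

[0, 0.3820, 1.3820, 2.6180, 3.6180]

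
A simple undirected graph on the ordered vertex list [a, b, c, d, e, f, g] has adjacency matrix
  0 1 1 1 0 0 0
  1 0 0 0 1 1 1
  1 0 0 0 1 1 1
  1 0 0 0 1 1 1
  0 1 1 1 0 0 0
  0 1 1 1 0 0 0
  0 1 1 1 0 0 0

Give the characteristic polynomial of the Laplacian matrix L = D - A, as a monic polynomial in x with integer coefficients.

x^7 - 24x^6 + 234x^5 - 1192x^4 + 3357x^3 - 4968x^2 + 3024x

Reading degrees in the order [a, b, c, d, e, f, g] gives [3, 4, 4, 4, 3, 3, 3]; set D = diag(3, 4, 4, 4, 3, 3, 3) and form L = D - A. The eigenvalues of L are [0, 3, 3, 3, 4, 4, 7]; the characteristic polynomial is the product of (x - lambda_i), which multiplies out to x^7 - 24x^6 + 234x^5 - 1192x^4 + 3357x^3 - 4968x^2 + 3024x. Since p(0) = det(-L) = 0, x divides p(x). The eigenvalues sum to 24, which equals trace(L) = 2|E|.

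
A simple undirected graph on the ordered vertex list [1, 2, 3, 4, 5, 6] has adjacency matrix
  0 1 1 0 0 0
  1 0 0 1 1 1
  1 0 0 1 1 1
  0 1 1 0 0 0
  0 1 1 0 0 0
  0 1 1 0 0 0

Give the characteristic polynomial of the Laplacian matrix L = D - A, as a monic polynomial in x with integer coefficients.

With the vertex order [1, 2, 3, 4, 5, 6], the degrees are [2, 4, 4, 2, 2, 2], giving D = diag(2, 4, 4, 2, 2, 2) and L = D - A. L has integer entries, so p(x) = det(xI - L) has integer coefficients. Expanding the determinant yields x^6 - 16x^5 + 96x^4 - 272x^3 + 368x^2 - 192x. The constant term is 0 because L is singular (the all-ones vector lies in its kernel). By the matrix-tree theorem the graph has (1/6) * product of the nonzero eigenvalues = 32 spanning trees.

x^6 - 16x^5 + 96x^4 - 272x^3 + 368x^2 - 192x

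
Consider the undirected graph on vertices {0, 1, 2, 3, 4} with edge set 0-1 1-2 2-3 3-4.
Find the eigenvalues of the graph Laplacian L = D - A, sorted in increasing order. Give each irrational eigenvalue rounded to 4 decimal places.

Each diagonal entry of L is the vertex degree and each off-diagonal entry is -1 where an edge is present, 0 otherwise; in the order [0, 1, 2, 3, 4] the diagonal is [1, 2, 2, 2, 1]. Since every row of L sums to 0, the all-ones vector is in the kernel and 0 is an eigenvalue. The single zero eigenvalue shows the graph is connected. The eigenvalues sum to 8, which equals trace(L) = 2|E|.

[0, 0.3820, 1.3820, 2.6180, 3.6180]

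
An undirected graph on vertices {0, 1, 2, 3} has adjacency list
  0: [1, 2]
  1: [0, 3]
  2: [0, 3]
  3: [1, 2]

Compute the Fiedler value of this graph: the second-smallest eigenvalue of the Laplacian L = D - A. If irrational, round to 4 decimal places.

2

Reading degrees in the order [0, 1, 2, 3] gives [2, 2, 2, 2]; set D = diag(2, 2, 2, 2) and form L = D - A. The sorted Laplacian eigenvalues are [0, 2, 2, 4]; the algebraic connectivity is the second entry, 2. The eigenvalues sum to 8, which equals trace(L) = 2|E|.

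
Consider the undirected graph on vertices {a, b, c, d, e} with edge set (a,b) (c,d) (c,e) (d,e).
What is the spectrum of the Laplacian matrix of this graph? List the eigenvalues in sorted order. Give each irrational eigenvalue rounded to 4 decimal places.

Reading degrees in the order [a, b, c, d, e] gives [1, 1, 2, 2, 2]; set D = diag(1, 1, 2, 2, 2) and form L = D - A. L is symmetric positive semidefinite, so every eigenvalue is real and nonnegative. The 2 zero eigenvalues correspond to the 2 connected components.

[0, 0, 2, 3, 3]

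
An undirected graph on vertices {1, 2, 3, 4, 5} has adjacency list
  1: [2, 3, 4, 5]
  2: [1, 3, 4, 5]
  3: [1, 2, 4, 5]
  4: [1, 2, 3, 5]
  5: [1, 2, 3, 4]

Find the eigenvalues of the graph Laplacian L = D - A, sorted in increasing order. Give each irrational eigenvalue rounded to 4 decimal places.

With the vertex order [1, 2, 3, 4, 5], the degrees are [4, 4, 4, 4, 4], giving D = diag(4, 4, 4, 4, 4) and L = D - A. L is symmetric positive semidefinite, so every eigenvalue is real and nonnegative. The single zero eigenvalue shows the graph is connected. The largest eigenvalue, 5, is at most the vertex count 5. By the matrix-tree theorem the graph has (1/5) * product of the nonzero eigenvalues = 125 spanning trees.

[0, 5, 5, 5, 5]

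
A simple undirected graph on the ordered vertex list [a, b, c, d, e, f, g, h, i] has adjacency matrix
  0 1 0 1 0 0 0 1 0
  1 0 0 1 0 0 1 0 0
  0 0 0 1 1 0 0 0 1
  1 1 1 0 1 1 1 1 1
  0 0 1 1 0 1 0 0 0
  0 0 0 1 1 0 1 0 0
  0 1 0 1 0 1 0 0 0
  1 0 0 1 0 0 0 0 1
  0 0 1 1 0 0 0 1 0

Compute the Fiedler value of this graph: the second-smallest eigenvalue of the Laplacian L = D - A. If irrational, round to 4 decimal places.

1.5858

Reading degrees in the order [a, b, c, d, e, f, g, h, i] gives [3, 3, 3, 8, 3, 3, 3, 3, 3]; set D = diag(3, 3, 3, 8, 3, 3, 3, 3, 3) and form L = D - A. The smallest Laplacian eigenvalue is always 0. The next one, lambda_2 = 1.5858, measures how hard the graph is to disconnect: larger values mean better connectivity. The largest eigenvalue, 9, is at most the vertex count 9.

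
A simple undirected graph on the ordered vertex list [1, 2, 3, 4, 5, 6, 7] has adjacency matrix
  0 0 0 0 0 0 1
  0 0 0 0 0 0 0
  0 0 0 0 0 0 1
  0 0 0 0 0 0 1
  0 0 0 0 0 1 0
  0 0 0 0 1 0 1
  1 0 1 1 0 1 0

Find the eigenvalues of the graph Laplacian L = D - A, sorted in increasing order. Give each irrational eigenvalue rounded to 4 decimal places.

[0, 0, 0.4859, 1, 1, 2.4280, 5.0861]

With the vertex order [1, 2, 3, 4, 5, 6, 7], the degrees are [1, 0, 1, 1, 1, 2, 4], giving D = diag(1, 0, 1, 1, 1, 2, 4) and L = D - A. The multiplicity of 0 as a Laplacian eigenvalue equals the number of connected components. The 2 zero eigenvalues correspond to the 2 connected components. There are 2 zeros in the spectrum, matching the 2 components. The eigenvalues sum to 10, which equals trace(L) = 2|E|.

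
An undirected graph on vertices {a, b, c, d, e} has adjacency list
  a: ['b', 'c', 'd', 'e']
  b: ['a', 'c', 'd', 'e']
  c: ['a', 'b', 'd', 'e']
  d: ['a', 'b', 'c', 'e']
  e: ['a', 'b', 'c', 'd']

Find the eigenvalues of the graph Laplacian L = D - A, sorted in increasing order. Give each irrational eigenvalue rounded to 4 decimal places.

Each diagonal entry of L is the vertex degree and each off-diagonal entry is -1 where an edge is present, 0 otherwise; in the order [a, b, c, d, e] the diagonal is [4, 4, 4, 4, 4]. The multiplicity of 0 as a Laplacian eigenvalue equals the number of connected components. The single zero eigenvalue shows the graph is connected. The largest eigenvalue, 5, is at most the vertex count 5. The eigenvalues sum to 20, which equals trace(L) = 2|E|.

[0, 5, 5, 5, 5]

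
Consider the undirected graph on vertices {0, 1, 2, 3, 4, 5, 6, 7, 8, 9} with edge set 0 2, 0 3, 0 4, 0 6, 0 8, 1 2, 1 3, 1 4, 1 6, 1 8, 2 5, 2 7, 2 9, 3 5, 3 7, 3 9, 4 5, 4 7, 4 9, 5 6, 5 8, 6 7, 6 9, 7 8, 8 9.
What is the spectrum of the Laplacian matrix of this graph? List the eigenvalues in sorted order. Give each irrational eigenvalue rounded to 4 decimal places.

Each diagonal entry of L is the vertex degree and each off-diagonal entry is -1 where an edge is present, 0 otherwise; in the order [0, 1, 2, 3, 4, 5, 6, 7, 8, 9] the diagonal is [5, 5, 5, 5, 5, 5, 5, 5, 5, 5]. Diagonalising L (or applying a numerical eigensolver to the 10x10 matrix) gives the spectrum above. By the matrix-tree theorem the graph has (1/10) * product of the nonzero eigenvalues = 390625 spanning trees.

[0, 5, 5, 5, 5, 5, 5, 5, 5, 10]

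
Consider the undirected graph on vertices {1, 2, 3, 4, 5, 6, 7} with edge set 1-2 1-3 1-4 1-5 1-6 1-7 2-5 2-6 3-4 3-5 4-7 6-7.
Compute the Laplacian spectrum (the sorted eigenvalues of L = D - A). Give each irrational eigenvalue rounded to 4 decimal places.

Reading degrees in the order [1, 2, 3, 4, 5, 6, 7] gives [6, 3, 3, 3, 3, 3, 3]; set D = diag(6, 3, 3, 3, 3, 3, 3) and form L = D - A. L is symmetric positive semidefinite, so every eigenvalue is real and nonnegative. The single zero eigenvalue shows the graph is connected. By the matrix-tree theorem the graph has (1/7) * product of the nonzero eigenvalues = 320 spanning trees. The largest eigenvalue, 7, is at most the vertex count 7.

[0, 2, 2, 4, 4, 5, 7]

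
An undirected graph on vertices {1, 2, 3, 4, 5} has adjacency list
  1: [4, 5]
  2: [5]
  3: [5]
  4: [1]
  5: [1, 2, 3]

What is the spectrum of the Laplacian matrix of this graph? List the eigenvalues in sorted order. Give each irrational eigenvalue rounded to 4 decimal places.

With the vertex order [1, 2, 3, 4, 5], the degrees are [2, 1, 1, 1, 3], giving D = diag(2, 1, 1, 1, 3) and L = D - A. L is symmetric positive semidefinite, so every eigenvalue is real and nonnegative. By the matrix-tree theorem the graph has (1/5) * product of the nonzero eigenvalues = 1 spanning tree.

[0, 0.5188, 1, 2.3111, 4.1701]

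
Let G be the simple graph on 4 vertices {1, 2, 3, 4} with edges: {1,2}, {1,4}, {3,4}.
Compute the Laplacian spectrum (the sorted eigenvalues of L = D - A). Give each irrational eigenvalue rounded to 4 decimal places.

Each diagonal entry of L is the vertex degree and each off-diagonal entry is -1 where an edge is present, 0 otherwise; in the order [1, 2, 3, 4] the diagonal is [2, 1, 1, 2]. Since every row of L sums to 0, the all-ones vector is in the kernel and 0 is an eigenvalue. The single zero eigenvalue shows the graph is connected.

[0, 0.5858, 2, 3.4142]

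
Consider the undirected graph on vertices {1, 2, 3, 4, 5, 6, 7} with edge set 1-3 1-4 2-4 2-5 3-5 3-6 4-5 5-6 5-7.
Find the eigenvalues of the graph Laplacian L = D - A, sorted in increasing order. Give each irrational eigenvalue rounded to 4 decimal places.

[0, 0.9217, 1.3820, 1.7909, 3.6180, 4.1368, 6.1507]

Reading degrees in the order [1, 2, 3, 4, 5, 6, 7] gives [2, 2, 3, 3, 5, 2, 1]; set D = diag(2, 2, 3, 3, 5, 2, 1) and form L = D - A. Since every row of L sums to 0, the all-ones vector is in the kernel and 0 is an eigenvalue.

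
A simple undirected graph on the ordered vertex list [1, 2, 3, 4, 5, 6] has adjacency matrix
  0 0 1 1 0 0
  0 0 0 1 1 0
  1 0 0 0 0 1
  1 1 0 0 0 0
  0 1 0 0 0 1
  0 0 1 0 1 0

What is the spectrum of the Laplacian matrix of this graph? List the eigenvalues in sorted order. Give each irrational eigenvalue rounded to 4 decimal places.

Each diagonal entry of L is the vertex degree and each off-diagonal entry is -1 where an edge is present, 0 otherwise; in the order [1, 2, 3, 4, 5, 6] the diagonal is [2, 2, 2, 2, 2, 2]. Diagonalising L (or applying a numerical eigensolver to the 6x6 matrix) gives the spectrum above.

[0, 1, 1, 3, 3, 4]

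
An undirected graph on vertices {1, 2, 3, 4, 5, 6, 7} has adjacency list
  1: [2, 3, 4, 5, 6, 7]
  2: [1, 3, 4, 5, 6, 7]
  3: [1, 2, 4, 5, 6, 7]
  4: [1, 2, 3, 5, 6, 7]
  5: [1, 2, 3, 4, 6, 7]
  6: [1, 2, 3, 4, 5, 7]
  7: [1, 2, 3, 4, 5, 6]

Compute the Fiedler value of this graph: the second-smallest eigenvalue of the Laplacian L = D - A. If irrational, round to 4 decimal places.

7

Reading degrees in the order [1, 2, 3, 4, 5, 6, 7] gives [6, 6, 6, 6, 6, 6, 6]; set D = diag(6, 6, 6, 6, 6, 6, 6) and form L = D - A. Computing the eigenvalues of L and sorting gives [0, 7, 7, 7, 7, 7, 7]. The Fiedler value lambda_2 = 7 is strictly positive, so the graph is connected. The largest eigenvalue, 7, is at most the vertex count 7. By the matrix-tree theorem the graph has (1/7) * product of the nonzero eigenvalues = 16807 spanning trees.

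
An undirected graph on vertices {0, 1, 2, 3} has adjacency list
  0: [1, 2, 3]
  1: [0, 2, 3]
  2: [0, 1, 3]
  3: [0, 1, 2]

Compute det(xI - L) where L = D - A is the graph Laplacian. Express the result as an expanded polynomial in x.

Reading degrees in the order [0, 1, 2, 3] gives [3, 3, 3, 3]; set D = diag(3, 3, 3, 3) and form L = D - A. Computing det(xI - L) by cofactor expansion (or equivalently via sum-over-permutations) gives x^4 - 12x^3 + 48x^2 - 64x. The constant term is 0 because L is singular (the all-ones vector lies in its kernel).

x^4 - 12x^3 + 48x^2 - 64x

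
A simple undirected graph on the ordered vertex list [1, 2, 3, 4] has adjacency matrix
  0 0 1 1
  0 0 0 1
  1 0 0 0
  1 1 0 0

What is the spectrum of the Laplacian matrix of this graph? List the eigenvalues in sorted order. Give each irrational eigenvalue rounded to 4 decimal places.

Reading degrees in the order [1, 2, 3, 4] gives [2, 1, 1, 2]; set D = diag(2, 1, 1, 2) and form L = D - A. The multiplicity of 0 as a Laplacian eigenvalue equals the number of connected components. By the matrix-tree theorem the graph has (1/4) * product of the nonzero eigenvalues = 1 spanning tree. There is one zero in the spectrum, matching the 1 component.

[0, 0.5858, 2, 3.4142]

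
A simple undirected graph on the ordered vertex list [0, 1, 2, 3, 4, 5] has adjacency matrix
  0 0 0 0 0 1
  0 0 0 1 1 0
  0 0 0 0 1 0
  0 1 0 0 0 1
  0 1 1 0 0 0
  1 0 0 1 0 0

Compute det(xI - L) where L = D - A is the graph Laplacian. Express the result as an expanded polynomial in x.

x^6 - 10x^5 + 36x^4 - 56x^3 + 35x^2 - 6x

Reading degrees in the order [0, 1, 2, 3, 4, 5] gives [1, 2, 1, 2, 2, 2]; set D = diag(1, 2, 1, 2, 2, 2) and form L = D - A. Computing det(xI - L) by cofactor expansion (or equivalently via sum-over-permutations) gives x^6 - 10x^5 + 36x^4 - 56x^3 + 35x^2 - 6x. The constant term is 0 because L is singular (the all-ones vector lies in its kernel). The largest eigenvalue, 3.7321, is at most the vertex count 6. By the matrix-tree theorem the graph has (1/6) * product of the nonzero eigenvalues = 1 spanning tree.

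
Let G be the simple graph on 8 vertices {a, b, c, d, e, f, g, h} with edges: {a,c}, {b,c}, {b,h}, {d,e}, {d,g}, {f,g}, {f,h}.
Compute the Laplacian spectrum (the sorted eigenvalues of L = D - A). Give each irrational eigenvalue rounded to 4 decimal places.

[0, 0.1522, 0.5858, 1.2346, 2, 2.7654, 3.4142, 3.8478]

With the vertex order [a, b, c, d, e, f, g, h], the degrees are [1, 2, 2, 2, 1, 2, 2, 2], giving D = diag(1, 2, 2, 2, 1, 2, 2, 2) and L = D - A. The multiplicity of 0 as a Laplacian eigenvalue equals the number of connected components. By the matrix-tree theorem the graph has (1/8) * product of the nonzero eigenvalues = 1 spanning tree.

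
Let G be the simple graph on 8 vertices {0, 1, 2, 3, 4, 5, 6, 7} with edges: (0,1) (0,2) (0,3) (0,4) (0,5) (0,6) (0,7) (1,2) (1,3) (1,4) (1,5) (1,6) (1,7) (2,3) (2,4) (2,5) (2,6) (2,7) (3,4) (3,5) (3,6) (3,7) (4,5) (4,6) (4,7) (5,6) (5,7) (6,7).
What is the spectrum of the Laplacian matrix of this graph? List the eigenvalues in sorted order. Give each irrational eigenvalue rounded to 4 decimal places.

[0, 8, 8, 8, 8, 8, 8, 8]

Each diagonal entry of L is the vertex degree and each off-diagonal entry is -1 where an edge is present, 0 otherwise; in the order [0, 1, 2, 3, 4, 5, 6, 7] the diagonal is [7, 7, 7, 7, 7, 7, 7, 7]. Since every row of L sums to 0, the all-ones vector is in the kernel and 0 is an eigenvalue. The single zero eigenvalue shows the graph is connected. The largest eigenvalue, 8, is at most the vertex count 8.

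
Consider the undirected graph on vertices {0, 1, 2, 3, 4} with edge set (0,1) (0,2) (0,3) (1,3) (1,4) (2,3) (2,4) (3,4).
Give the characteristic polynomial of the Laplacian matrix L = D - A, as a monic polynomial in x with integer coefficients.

x^5 - 16x^4 + 94x^3 - 240x^2 + 225x

With the vertex order [0, 1, 2, 3, 4], the degrees are [3, 3, 3, 4, 3], giving D = diag(3, 3, 3, 4, 3) and L = D - A. L has integer entries, so p(x) = det(xI - L) has integer coefficients. Expanding the determinant yields x^5 - 16x^4 + 94x^3 - 240x^2 + 225x. The coefficient of x^4 equals -trace(L) = -16, matching the sum of degrees. The eigenvalues sum to 16, which equals trace(L) = 2|E|.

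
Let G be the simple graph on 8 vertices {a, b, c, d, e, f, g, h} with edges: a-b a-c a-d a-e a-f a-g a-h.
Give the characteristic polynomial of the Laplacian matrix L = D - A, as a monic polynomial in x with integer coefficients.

Each diagonal entry of L is the vertex degree and each off-diagonal entry is -1 where an edge is present, 0 otherwise; in the order [a, b, c, d, e, f, g, h] the diagonal is [7, 1, 1, 1, 1, 1, 1, 1]. L has integer entries, so p(x) = det(xI - L) has integer coefficients. Expanding the determinant yields x^8 - 14x^7 + 63x^6 - 140x^5 + 175x^4 - 126x^3 + 49x^2 - 8x. The coefficient of x^7 equals -trace(L) = -14, matching the sum of degrees. There is one zero in the spectrum, matching the 1 component.

x^8 - 14x^7 + 63x^6 - 140x^5 + 175x^4 - 126x^3 + 49x^2 - 8x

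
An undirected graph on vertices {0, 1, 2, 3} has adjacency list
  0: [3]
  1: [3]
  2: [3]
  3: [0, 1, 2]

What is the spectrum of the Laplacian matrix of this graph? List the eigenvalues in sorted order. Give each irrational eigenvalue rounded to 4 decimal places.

[0, 1, 1, 4]

Reading degrees in the order [0, 1, 2, 3] gives [1, 1, 1, 3]; set D = diag(1, 1, 1, 3) and form L = D - A. L is symmetric positive semidefinite, so every eigenvalue is real and nonnegative. There is one zero in the spectrum, matching the 1 component. The eigenvalues sum to 6, which equals trace(L) = 2|E|.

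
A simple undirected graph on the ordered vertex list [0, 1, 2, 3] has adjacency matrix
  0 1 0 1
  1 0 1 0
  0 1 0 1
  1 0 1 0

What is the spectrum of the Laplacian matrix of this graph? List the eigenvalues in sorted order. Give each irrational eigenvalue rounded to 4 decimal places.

[0, 2, 2, 4]

With the vertex order [0, 1, 2, 3], the degrees are [2, 2, 2, 2], giving D = diag(2, 2, 2, 2) and L = D - A. Diagonalising L (or applying a numerical eigensolver to the 4x4 matrix) gives the spectrum above. By the matrix-tree theorem the graph has (1/4) * product of the nonzero eigenvalues = 4 spanning trees.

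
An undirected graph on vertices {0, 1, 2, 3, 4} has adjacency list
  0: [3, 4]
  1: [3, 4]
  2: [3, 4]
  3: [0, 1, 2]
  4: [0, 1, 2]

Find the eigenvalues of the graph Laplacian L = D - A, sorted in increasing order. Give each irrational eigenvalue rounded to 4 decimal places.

[0, 2, 2, 3, 5]

With the vertex order [0, 1, 2, 3, 4], the degrees are [2, 2, 2, 3, 3], giving D = diag(2, 2, 2, 3, 3) and L = D - A. The multiplicity of 0 as a Laplacian eigenvalue equals the number of connected components. The single zero eigenvalue shows the graph is connected. The eigenvalues sum to 12, which equals trace(L) = 2|E|. There is one zero in the spectrum, matching the 1 component.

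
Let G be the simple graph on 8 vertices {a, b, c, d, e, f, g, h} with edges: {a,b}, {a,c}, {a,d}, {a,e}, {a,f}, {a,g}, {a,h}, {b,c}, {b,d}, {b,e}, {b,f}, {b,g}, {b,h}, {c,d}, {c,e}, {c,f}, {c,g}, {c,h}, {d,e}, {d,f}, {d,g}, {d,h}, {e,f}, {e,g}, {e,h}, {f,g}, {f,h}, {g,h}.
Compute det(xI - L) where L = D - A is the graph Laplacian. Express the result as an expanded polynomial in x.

x^8 - 56x^7 + 1344x^6 - 17920x^5 + 143360x^4 - 688128x^3 + 1835008x^2 - 2097152x

Each diagonal entry of L is the vertex degree and each off-diagonal entry is -1 where an edge is present, 0 otherwise; in the order [a, b, c, d, e, f, g, h] the diagonal is [7, 7, 7, 7, 7, 7, 7, 7]. The eigenvalues of L are [0, 8, 8, 8, 8, 8, 8, 8]; the characteristic polynomial is the product of (x - lambda_i), which multiplies out to x^8 - 56x^7 + 1344x^6 - 17920x^5 + 143360x^4 - 688128x^3 + 1835008x^2 - 2097152x. Since p(0) = det(-L) = 0, x divides p(x). By the matrix-tree theorem the graph has (1/8) * product of the nonzero eigenvalues = 262144 spanning trees.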